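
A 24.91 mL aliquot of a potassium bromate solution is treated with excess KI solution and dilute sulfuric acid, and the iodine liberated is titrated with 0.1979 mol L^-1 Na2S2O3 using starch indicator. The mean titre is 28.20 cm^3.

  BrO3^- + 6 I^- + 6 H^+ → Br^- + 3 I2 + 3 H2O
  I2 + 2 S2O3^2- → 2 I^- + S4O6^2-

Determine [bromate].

0.03734 mol/L

n(S2O3^2-) = 0.02820 × 0.1979 = 5.581 × 10^-3 mol
n(I2) = n(S2O3^2-)/2 = 2.790 × 10^-3 mol
From the 1:3 ratio, n(BrO3^-) in the aliquot = 1/3 × 2.790 × 10^-3 = 9.301 × 10^-4 mol
[BrO3^-] = 9.301 × 10^-4 / 0.02491 = 0.03734 mol/L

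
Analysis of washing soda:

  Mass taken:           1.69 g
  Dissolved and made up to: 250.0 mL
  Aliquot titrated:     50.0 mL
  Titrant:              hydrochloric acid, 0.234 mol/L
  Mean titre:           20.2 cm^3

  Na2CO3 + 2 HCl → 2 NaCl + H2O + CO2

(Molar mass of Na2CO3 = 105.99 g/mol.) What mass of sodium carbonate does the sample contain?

n(HCl) per titration = 0.0202 × 0.234 = 4.73 × 10^-3 mol
From the 1:2 ratio, n(Na2CO3) in each aliquot = 1/2 × 4.73 × 10^-3 = 2.36 × 10^-3 mol
n(Na2CO3) in the whole flask = 2.36 × 10^-3 × 250.0/50.0 = 0.0118 mol
mass of Na2CO3 = 0.0118 × 105.99 = 1.25 g

1.25 g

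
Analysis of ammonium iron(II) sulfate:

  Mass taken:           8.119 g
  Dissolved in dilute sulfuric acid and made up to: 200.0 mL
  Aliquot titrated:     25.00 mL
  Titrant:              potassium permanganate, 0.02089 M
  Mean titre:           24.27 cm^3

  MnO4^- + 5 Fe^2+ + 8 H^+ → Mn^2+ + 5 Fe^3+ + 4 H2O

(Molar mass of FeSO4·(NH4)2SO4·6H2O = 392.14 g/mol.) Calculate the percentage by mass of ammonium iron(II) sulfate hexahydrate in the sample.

n(KMnO4) per titration = 0.02427 × 0.02089 = 5.070 × 10^-4 mol
From the 5:1 ratio, n(FeSO4·(NH4)2SO4·6H2O) in each aliquot = 5/1 × 5.070 × 10^-4 = 2.535 × 10^-3 mol
n(FeSO4·(NH4)2SO4·6H2O) in the whole flask = 2.535 × 10^-3 × 200.0/25.00 = 0.02028 mol
mass of FeSO4·(NH4)2SO4·6H2O = 0.02028 × 392.14 = 7.953 g
% FeSO4·(NH4)2SO4·6H2O = 7.953 / 8.119 × 100 = 97.95 %

97.95 %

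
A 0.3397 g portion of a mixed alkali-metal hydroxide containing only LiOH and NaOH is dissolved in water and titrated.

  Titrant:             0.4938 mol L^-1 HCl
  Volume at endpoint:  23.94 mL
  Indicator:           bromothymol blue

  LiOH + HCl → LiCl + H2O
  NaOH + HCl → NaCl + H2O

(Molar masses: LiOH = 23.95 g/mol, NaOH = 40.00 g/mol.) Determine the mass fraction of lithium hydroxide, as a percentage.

n(HCl) = 0.02394 × 0.4938 = 0.01182 mol
Let x = n(LiOH), y = n(NaOH).
Titrant: 1x + 1y = 0.01182;  mass: 23.95x + 40.00y = 0.3397
Solving, x = 8.297 × 10^-3 mol, y = 3.525 × 10^-3 mol
mass of LiOH = 8.297 × 10^-3 × 23.95 = 0.1987 g
% LiOH = 0.1987 / 0.3397 × 100 = 58.49 %

58.49 %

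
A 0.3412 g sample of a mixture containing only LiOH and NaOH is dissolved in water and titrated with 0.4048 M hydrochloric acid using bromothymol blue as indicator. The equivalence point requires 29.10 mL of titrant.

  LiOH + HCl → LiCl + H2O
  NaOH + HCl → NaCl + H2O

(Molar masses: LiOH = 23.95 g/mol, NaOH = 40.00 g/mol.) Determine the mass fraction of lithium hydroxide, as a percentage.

n(HCl) = 0.02910 × 0.4048 = 0.01178 mol
Let x = n(LiOH), y = n(NaOH).
Titrant: 1x + 1y = 0.01178;  mass: 23.95x + 40.00y = 0.3412
Solving, x = 8.099 × 10^-3 mol, y = 3.681 × 10^-3 mol
mass of LiOH = 8.099 × 10^-3 × 23.95 = 0.1940 g
% LiOH = 0.1940 / 0.3412 × 100 = 56.85 %

56.85 %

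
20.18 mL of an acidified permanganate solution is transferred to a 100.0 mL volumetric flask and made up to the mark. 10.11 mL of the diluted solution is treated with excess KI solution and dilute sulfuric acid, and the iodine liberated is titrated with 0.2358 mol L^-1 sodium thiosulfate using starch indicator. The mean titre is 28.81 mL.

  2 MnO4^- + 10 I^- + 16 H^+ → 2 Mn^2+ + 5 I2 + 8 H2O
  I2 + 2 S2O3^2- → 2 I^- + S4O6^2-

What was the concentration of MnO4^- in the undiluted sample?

0.6660 mol/L

n(S2O3^2-) = 0.02881 × 0.2358 = 6.793 × 10^-3 mol
n(I2) = n(S2O3^2-)/2 = 3.397 × 10^-3 mol
From the 2:5 ratio, n(MnO4^-) in the aliquot = 2/5 × 3.397 × 10^-3 = 1.359 × 10^-3 mol
[MnO4^-]_dilute = 1.359 × 10^-3 / 0.01011 = 0.1344 mol/L
[MnO4^-]_original = 0.1344 × 100.0/20.18 = 0.6660 mol/L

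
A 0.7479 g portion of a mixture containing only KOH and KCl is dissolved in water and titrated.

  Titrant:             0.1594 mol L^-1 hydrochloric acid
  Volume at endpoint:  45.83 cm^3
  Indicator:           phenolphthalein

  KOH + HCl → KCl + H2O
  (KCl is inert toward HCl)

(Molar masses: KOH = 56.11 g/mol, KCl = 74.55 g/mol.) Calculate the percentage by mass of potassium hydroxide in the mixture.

n(HCl) = 0.04583 × 0.1594 = 7.305 × 10^-3 mol
Let x = n(KOH), y = n(KCl).
Titrant: 1x = 7.305 × 10^-3;  mass: 56.11x + 74.55y = 0.7479
Solving, x = 7.305 × 10^-3 mol, y = 4.534 × 10^-3 mol
mass of KOH = 7.305 × 10^-3 × 56.11 = 0.4099 g
% KOH = 0.4099 / 0.7479 × 100 = 54.81 %

54.81 %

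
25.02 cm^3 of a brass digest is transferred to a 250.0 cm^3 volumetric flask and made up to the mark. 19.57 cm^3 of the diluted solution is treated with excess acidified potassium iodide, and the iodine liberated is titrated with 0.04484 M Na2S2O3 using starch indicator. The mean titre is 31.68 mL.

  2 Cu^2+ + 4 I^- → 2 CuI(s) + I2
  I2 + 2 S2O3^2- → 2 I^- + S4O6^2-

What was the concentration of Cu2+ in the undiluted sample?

n(S2O3^2-) = 0.03168 × 0.04484 = 1.421 × 10^-3 mol
n(I2) = n(S2O3^2-)/2 = 7.103 × 10^-4 mol
From the 2:1 ratio, n(Cu2+) in the aliquot = 2/1 × 7.103 × 10^-4 = 1.421 × 10^-3 mol
[Cu2+]_dilute = 1.421 × 10^-3 / 0.01957 = 0.07259 mol/L
[Cu2+]_original = 0.07259 × 250.0/25.02 = 0.7253 mol/L

0.7253 M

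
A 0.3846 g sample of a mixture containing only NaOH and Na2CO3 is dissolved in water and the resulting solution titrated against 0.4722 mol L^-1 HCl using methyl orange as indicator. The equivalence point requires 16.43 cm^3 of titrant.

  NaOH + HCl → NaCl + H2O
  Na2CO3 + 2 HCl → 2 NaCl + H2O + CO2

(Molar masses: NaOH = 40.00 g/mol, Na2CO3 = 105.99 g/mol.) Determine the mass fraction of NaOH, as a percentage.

21.25 %

n(HCl) = 0.01643 × 0.4722 = 7.758 × 10^-3 mol
Let x = n(NaOH), y = n(Na2CO3).
Titrant: 1x + 2y = 7.758 × 10^-3;  mass: 40.00x + 105.99y = 0.3846
Solving, x = 2.043 × 10^-3 mol, y = 2.858 × 10^-3 mol
mass of NaOH = 2.043 × 10^-3 × 40.00 = 0.08172 g
% NaOH = 0.08172 / 0.3846 × 100 = 21.25 %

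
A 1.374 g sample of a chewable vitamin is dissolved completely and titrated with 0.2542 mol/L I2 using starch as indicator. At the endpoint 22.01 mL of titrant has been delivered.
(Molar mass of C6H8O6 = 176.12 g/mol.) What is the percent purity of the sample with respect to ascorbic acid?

71.72 %

C6H8O6 + I2 → C6H6O6 + 2 HI
n(I2) = 0.02201 L × 0.2542 mol/L = 5.595 × 10^-3 mol
n(C6H8O6) = 5.595 × 10^-3 mol (1:1 ratio)
mass of C6H8O6 = 5.595 × 10^-3 × 176.12 g/mol = 0.9854 g
% C6H8O6 = 0.9854 / 1.374 × 100 = 71.72 %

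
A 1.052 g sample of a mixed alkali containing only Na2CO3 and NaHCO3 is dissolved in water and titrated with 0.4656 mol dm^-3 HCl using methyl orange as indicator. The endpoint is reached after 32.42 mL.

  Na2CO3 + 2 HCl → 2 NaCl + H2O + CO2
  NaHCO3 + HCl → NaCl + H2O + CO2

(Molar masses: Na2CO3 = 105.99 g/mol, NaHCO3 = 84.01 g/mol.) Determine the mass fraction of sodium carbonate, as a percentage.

35.10 %

n(HCl) = 0.03242 × 0.4656 = 0.01509 mol
Let x = n(Na2CO3), y = n(NaHCO3).
Titrant: 2x + 1y = 0.01509;  mass: 105.99x + 84.01y = 1.052
Solving, x = 3.484 × 10^-3 mol, y = 8.127 × 10^-3 mol
mass of Na2CO3 = 3.484 × 10^-3 × 105.99 = 0.3693 g
% Na2CO3 = 0.3693 / 1.052 × 100 = 35.10 %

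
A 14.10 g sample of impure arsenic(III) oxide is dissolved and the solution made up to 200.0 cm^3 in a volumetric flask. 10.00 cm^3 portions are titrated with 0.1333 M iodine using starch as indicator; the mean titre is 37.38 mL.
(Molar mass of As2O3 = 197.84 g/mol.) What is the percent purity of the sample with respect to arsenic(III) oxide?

69.91 %

As2O3 + 2 I2 + 2 H2O → As2O5 + 4 HI
n(I2) per titration = 0.03738 × 0.1333 = 4.983 × 10^-3 mol
From the 1:2 ratio, n(As2O3) in each aliquot = 1/2 × 4.983 × 10^-3 = 2.491 × 10^-3 mol
n(As2O3) in the whole flask = 2.491 × 10^-3 × 200.0/10.00 = 0.04983 mol
mass of As2O3 = 0.04983 × 197.84 = 9.858 g
% As2O3 = 9.858 / 14.10 × 100 = 69.91 %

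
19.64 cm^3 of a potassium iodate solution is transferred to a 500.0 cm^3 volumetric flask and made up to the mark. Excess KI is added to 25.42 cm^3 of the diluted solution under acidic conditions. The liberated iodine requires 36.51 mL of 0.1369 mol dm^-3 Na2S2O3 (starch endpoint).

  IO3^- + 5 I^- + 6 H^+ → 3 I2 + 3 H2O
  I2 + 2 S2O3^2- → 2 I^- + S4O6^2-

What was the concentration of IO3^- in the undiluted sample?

0.8343 mol/L

n(S2O3^2-) = 0.03651 × 0.1369 = 4.998 × 10^-3 mol
n(I2) = n(S2O3^2-)/2 = 2.499 × 10^-3 mol
From the 1:3 ratio, n(IO3^-) in the aliquot = 1/3 × 2.499 × 10^-3 = 8.330 × 10^-4 mol
[IO3^-]_dilute = 8.330 × 10^-4 / 0.02542 = 0.03277 mol/L
[IO3^-]_original = 0.03277 × 500.0/19.64 = 0.8343 mol/L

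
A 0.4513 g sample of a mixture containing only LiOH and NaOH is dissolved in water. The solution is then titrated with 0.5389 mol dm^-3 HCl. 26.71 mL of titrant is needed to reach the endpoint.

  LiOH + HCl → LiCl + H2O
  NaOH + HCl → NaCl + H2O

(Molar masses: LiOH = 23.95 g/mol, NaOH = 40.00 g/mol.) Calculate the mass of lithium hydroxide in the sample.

0.1857 g

n(HCl) = 0.02671 × 0.5389 = 0.01439 mol
Let x = n(LiOH), y = n(NaOH).
Titrant: 1x + 1y = 0.01439;  mass: 23.95x + 40.00y = 0.4513
Solving, x = 7.755 × 10^-3 mol, y = 6.639 × 10^-3 mol
mass of LiOH = 7.755 × 10^-3 × 23.95 = 0.1857 g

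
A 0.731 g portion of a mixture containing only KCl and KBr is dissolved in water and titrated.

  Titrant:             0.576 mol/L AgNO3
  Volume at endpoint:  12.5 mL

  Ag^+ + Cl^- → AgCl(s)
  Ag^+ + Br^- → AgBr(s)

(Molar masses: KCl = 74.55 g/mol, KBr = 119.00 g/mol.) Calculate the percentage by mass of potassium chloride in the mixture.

28.9 %

n(AgNO3) = 0.0125 × 0.576 = 7.20 × 10^-3 mol
Let x = n(KCl), y = n(KBr).
Titrant: 1x + 1y = 7.20 × 10^-3;  mass: 74.55x + 119.00y = 0.731
Solving, x = 2.83 × 10^-3 mol, y = 4.37 × 10^-3 mol
mass of KCl = 2.83 × 10^-3 × 74.55 = 0.211 g
% KCl = 0.211 / 0.731 × 100 = 28.9 %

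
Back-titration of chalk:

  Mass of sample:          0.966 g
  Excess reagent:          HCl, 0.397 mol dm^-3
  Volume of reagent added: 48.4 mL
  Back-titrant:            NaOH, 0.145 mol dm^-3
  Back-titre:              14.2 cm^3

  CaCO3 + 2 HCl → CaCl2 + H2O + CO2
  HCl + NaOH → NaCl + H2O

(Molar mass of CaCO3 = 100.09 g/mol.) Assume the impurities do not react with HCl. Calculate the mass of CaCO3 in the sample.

n(HCl) added = 0.0484 × 0.397 = 0.0192 mol
n(NaOH) used in back-titration = 0.0142 × 0.145 = 2.06 × 10^-3 mol
n(HCl) left over = 2.06 × 10^-3 mol (1:1 ratio)
n(HCl) consumed by analyte = 0.0192 − 2.06 × 10^-3 = 0.0172 mol
From the 1:2 ratio, n(CaCO3) = 1/2 × 0.0172 = 8.58 × 10^-3 mol
mass of CaCO3 = 8.58 × 10^-3 × 100.09 = 0.859 g

0.859 g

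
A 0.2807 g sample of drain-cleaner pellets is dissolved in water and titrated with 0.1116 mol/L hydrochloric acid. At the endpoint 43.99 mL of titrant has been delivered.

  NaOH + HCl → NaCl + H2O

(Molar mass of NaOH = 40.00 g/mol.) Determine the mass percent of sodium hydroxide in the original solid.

n(HCl) = 0.04399 L × 0.1116 mol/L = 4.909 × 10^-3 mol
n(NaOH) = 4.909 × 10^-3 mol (1:1 ratio)
mass of NaOH = 4.909 × 10^-3 × 40.00 g/mol = 0.1964 g
% NaOH = 0.1964 / 0.2807 × 100 = 69.96 %

69.96 %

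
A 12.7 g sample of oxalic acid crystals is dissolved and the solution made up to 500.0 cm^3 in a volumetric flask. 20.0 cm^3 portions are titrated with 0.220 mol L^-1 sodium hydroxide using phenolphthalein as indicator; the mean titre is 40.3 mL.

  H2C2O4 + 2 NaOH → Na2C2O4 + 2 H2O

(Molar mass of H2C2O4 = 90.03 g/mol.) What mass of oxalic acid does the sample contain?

9.98 g

n(NaOH) per titration = 0.0403 × 0.220 = 8.87 × 10^-3 mol
From the 1:2 ratio, n(H2C2O4) in each aliquot = 1/2 × 8.87 × 10^-3 = 4.43 × 10^-3 mol
n(H2C2O4) in the whole flask = 4.43 × 10^-3 × 500.0/20.0 = 0.111 mol
mass of H2C2O4 = 0.111 × 90.03 = 9.98 g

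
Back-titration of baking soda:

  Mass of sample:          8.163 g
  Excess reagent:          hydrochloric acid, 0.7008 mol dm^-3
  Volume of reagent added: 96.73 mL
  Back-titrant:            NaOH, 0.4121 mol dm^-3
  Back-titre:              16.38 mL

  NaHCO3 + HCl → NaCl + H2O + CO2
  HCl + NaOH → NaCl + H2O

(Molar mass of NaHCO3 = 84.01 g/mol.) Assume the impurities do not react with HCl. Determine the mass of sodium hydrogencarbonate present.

n(HCl) added = 0.09673 × 0.7008 = 0.06779 mol
n(NaOH) used in back-titration = 0.01638 × 0.4121 = 6.750 × 10^-3 mol
n(HCl) left over = 6.750 × 10^-3 mol (1:1 ratio)
n(HCl) consumed by analyte = 0.06779 − 6.750 × 10^-3 = 0.06104 mol
n(NaHCO3) = 0.06104 mol (1:1 ratio)
mass of NaHCO3 = 0.06104 × 84.01 = 5.128 g

5.128 g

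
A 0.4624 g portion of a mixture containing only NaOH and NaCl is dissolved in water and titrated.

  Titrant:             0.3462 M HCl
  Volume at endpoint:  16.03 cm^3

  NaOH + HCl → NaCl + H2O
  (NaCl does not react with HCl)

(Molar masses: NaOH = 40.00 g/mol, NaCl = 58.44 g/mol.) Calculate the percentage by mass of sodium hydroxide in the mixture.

48.01 %

n(HCl) = 0.01603 × 0.3462 = 5.550 × 10^-3 mol
Let x = n(NaOH), y = n(NaCl).
Titrant: 1x = 5.550 × 10^-3;  mass: 40.00x + 58.44y = 0.4624
Solving, x = 5.550 × 10^-3 mol, y = 4.114 × 10^-3 mol
mass of NaOH = 5.550 × 10^-3 × 40.00 = 0.2220 g
% NaOH = 0.2220 / 0.4624 × 100 = 48.01 %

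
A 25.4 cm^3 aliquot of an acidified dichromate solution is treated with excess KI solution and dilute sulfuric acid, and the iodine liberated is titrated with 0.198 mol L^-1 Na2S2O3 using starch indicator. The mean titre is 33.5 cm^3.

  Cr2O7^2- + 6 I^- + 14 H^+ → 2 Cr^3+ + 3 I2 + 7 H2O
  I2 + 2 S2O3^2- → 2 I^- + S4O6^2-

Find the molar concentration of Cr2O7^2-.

0.0435 mol/L

n(S2O3^2-) = 0.0335 × 0.198 = 6.63 × 10^-3 mol
n(I2) = n(S2O3^2-)/2 = 3.32 × 10^-3 mol
From the 1:3 ratio, n(Cr2O7^2-) in the aliquot = 1/3 × 3.32 × 10^-3 = 1.11 × 10^-3 mol
[Cr2O7^2-] = 1.11 × 10^-3 / 0.0254 = 0.0435 mol/L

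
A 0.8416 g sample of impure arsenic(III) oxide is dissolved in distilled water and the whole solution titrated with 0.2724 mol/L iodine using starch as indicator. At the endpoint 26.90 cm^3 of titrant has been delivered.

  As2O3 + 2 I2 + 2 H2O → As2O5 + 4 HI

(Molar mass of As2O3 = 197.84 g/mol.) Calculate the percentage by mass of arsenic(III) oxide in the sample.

n(I2) = 0.02690 L × 0.2724 mol/L = 7.328 × 10^-3 mol
From the 1:2 ratio, n(As2O3) = 1/2 × 7.328 × 10^-3 = 3.664 × 10^-3 mol
mass of As2O3 = 3.664 × 10^-3 × 197.84 g/mol = 0.7248 g
% As2O3 = 0.7248 / 0.8416 × 100 = 86.13 %

86.13 %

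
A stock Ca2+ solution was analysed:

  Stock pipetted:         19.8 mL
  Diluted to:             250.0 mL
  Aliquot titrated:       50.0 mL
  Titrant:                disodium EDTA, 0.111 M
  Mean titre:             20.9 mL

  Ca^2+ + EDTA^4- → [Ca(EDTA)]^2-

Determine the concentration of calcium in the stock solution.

n(EDTA) = 0.0209 × 0.111 = 2.32 × 10^-3 mol
n(Ca2+) in the aliquot = 2.32 × 10^-3 mol (1:1 ratio)
[Ca2+]_dilute = 2.32 × 10^-3 / 0.0500 = 0.0464 mol/L
Dilution factor = 250.0 / 19.8 = 12.63
[Ca2+]_stock = 0.0464 × 12.63 = 0.586 mol/L

0.586 M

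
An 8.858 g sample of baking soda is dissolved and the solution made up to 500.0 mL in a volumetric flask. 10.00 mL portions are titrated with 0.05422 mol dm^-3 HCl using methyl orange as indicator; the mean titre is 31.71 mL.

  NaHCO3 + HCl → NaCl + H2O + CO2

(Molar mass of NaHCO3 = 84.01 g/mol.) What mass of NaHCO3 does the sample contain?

7.222 g

n(HCl) per titration = 0.03171 × 0.05422 = 1.719 × 10^-3 mol
n(NaHCO3) in each aliquot = 1.719 × 10^-3 mol (1:1 ratio)
n(NaHCO3) in the whole flask = 1.719 × 10^-3 × 500.0/10.00 = 0.08597 mol
mass of NaHCO3 = 0.08597 × 84.01 = 7.222 g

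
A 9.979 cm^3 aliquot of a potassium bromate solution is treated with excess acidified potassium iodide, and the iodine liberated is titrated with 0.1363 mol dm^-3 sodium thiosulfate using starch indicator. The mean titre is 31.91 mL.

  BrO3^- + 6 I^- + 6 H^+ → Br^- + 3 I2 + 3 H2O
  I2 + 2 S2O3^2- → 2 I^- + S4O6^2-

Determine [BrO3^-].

n(S2O3^2-) = 0.03191 × 0.1363 = 4.349 × 10^-3 mol
n(I2) = n(S2O3^2-)/2 = 2.175 × 10^-3 mol
From the 1:3 ratio, n(BrO3^-) in the aliquot = 1/3 × 2.175 × 10^-3 = 7.249 × 10^-4 mol
[BrO3^-] = 7.249 × 10^-4 / 0.009979 = 0.07264 mol/L

0.07264 mol/L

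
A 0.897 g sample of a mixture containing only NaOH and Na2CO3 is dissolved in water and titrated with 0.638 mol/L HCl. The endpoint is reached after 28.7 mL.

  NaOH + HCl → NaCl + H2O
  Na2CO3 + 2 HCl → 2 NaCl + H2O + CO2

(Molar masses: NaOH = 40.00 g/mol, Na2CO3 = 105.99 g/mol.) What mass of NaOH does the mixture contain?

0.226 g

n(HCl) = 0.0287 × 0.638 = 0.0183 mol
Let x = n(NaOH), y = n(Na2CO3).
Titrant: 1x + 2y = 0.0183;  mass: 40.00x + 105.99y = 0.897
Solving, x = 5.65 × 10^-3 mol, y = 6.33 × 10^-3 mol
mass of NaOH = 5.65 × 10^-3 × 40.00 = 0.226 g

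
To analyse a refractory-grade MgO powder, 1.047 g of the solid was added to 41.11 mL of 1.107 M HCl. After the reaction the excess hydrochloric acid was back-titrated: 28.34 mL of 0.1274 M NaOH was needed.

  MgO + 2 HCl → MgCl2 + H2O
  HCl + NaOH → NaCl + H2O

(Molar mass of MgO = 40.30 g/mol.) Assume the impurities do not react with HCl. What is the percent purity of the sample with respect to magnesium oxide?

80.64 %

n(HCl) added = 0.04111 × 1.107 = 0.04551 mol
n(NaOH) used in back-titration = 0.02834 × 0.1274 = 3.611 × 10^-3 mol
n(HCl) left over = 3.611 × 10^-3 mol (1:1 ratio)
n(HCl) consumed by analyte = 0.04551 − 3.611 × 10^-3 = 0.04190 mol
From the 1:2 ratio, n(MgO) = 1/2 × 0.04190 = 0.02095 mol
mass of MgO = 0.02095 × 40.30 = 0.8442 g
% MgO = 0.8442 / 1.047 × 100 = 80.64 %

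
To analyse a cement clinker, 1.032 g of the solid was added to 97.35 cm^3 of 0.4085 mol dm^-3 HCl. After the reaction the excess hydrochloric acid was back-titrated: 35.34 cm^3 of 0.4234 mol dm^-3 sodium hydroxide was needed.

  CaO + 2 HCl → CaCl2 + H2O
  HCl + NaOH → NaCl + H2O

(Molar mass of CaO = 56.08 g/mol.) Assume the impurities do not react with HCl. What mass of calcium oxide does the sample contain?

n(HCl) added = 0.09735 × 0.4085 = 0.03977 mol
n(NaOH) used in back-titration = 0.03534 × 0.4234 = 0.01496 mol
n(HCl) left over = 0.01496 mol (1:1 ratio)
n(HCl) consumed by analyte = 0.03977 − 0.01496 = 0.02480 mol
From the 1:2 ratio, n(CaO) = 1/2 × 0.02480 = 0.01240 mol
mass of CaO = 0.01240 × 56.08 = 0.6955 g

0.6955 g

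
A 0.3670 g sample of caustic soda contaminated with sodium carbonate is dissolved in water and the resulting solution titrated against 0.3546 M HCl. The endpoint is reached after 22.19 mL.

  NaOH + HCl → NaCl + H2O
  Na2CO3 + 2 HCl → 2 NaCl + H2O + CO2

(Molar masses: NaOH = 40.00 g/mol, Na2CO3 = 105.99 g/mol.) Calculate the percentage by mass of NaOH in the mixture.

41.93 %

n(HCl) = 0.02219 × 0.3546 = 7.869 × 10^-3 mol
Let x = n(NaOH), y = n(Na2CO3).
Titrant: 1x + 2y = 7.869 × 10^-3;  mass: 40.00x + 105.99y = 0.3670
Solving, x = 3.847 × 10^-3 mol, y = 2.011 × 10^-3 mol
mass of NaOH = 3.847 × 10^-3 × 40.00 = 0.1539 g
% NaOH = 0.1539 / 0.3670 × 100 = 41.93 %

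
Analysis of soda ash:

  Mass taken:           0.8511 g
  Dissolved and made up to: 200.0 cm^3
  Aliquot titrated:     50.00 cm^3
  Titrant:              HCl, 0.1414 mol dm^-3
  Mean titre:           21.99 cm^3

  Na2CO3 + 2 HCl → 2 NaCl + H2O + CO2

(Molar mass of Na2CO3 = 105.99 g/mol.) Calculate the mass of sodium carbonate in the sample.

n(HCl) per titration = 0.02199 × 0.1414 = 3.109 × 10^-3 mol
From the 1:2 ratio, n(Na2CO3) in each aliquot = 1/2 × 3.109 × 10^-3 = 1.555 × 10^-3 mol
n(Na2CO3) in the whole flask = 1.555 × 10^-3 × 200.0/50.00 = 6.219 × 10^-3 mol
mass of Na2CO3 = 6.219 × 10^-3 × 105.99 = 0.6591 g

0.6591 g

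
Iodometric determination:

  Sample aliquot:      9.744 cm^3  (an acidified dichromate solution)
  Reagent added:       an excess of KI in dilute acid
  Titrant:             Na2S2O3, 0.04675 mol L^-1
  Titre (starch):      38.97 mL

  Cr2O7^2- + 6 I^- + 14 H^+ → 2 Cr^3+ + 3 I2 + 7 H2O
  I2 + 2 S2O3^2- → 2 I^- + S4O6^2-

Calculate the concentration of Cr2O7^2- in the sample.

0.03116 mol/L

n(S2O3^2-) = 0.03897 × 0.04675 = 1.822 × 10^-3 mol
n(I2) = n(S2O3^2-)/2 = 9.109 × 10^-4 mol
From the 1:3 ratio, n(Cr2O7^2-) in the aliquot = 1/3 × 9.109 × 10^-4 = 3.036 × 10^-4 mol
[Cr2O7^2-] = 3.036 × 10^-4 / 0.009744 = 0.03116 mol/L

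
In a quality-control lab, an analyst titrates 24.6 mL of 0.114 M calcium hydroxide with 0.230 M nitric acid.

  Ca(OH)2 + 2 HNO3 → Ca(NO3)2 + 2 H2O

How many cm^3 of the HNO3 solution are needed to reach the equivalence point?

n(Ca(OH)2) = 0.0246 L × 0.114 mol/L = 2.80 × 10^-3 mol
From the 2:1 stoichiometry, n(HNO3) = 2/1 × 2.80 × 10^-3 = 5.61 × 10^-3 mol
V(HNO3) = 5.61 × 10^-3 mol / 0.230 mol/L = 0.0244 L = 24.4 mL

24.4 mL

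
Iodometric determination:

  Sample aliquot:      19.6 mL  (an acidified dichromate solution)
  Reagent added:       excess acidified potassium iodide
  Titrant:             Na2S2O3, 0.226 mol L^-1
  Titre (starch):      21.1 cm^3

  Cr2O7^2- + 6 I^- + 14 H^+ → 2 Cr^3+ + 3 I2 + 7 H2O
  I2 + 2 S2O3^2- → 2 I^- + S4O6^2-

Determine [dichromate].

0.0405 mol/L

n(S2O3^2-) = 0.0211 × 0.226 = 4.77 × 10^-3 mol
n(I2) = n(S2O3^2-)/2 = 2.38 × 10^-3 mol
From the 1:3 ratio, n(Cr2O7^2-) in the aliquot = 1/3 × 2.38 × 10^-3 = 7.95 × 10^-4 mol
[Cr2O7^2-] = 7.95 × 10^-4 / 0.0196 = 0.0405 mol/L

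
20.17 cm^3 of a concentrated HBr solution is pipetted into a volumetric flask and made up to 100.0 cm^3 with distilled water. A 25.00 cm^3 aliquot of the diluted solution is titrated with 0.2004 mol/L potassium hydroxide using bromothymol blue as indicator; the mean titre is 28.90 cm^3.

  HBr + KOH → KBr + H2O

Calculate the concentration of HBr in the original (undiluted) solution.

n(KOH) = 0.02890 × 0.2004 = 5.792 × 10^-3 mol
n(HBr) in the aliquot = 5.792 × 10^-3 mol (1:1 ratio)
[HBr]_dilute = 5.792 × 10^-3 / 0.02500 = 0.2317 mol/L
Dilution factor = 100.0 / 20.17 = 4.958
[HBr]_stock = 0.2317 × 4.958 = 1.149 mol/L

1.149 mol/L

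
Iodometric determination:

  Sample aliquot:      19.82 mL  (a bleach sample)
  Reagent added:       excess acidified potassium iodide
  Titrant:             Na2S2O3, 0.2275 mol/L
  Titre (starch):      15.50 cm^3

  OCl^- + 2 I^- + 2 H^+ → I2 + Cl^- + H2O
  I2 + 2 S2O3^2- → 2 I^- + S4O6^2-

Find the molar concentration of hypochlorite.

0.08896 mol/L

n(S2O3^2-) = 0.01550 × 0.2275 = 3.526 × 10^-3 mol
n(I2) = n(S2O3^2-)/2 = 1.763 × 10^-3 mol
n(OCl^-) in the aliquot = 1.763 × 10^-3 mol (1:1 ratio)
[OCl^-] = 1.763 × 10^-3 / 0.01982 = 0.08896 mol/L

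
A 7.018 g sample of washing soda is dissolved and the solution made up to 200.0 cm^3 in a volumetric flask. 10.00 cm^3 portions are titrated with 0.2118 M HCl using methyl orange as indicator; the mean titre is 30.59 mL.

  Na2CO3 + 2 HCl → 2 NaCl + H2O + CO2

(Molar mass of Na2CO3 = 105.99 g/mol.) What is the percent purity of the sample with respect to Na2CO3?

n(HCl) per titration = 0.03059 × 0.2118 = 6.479 × 10^-3 mol
From the 1:2 ratio, n(Na2CO3) in each aliquot = 1/2 × 6.479 × 10^-3 = 3.239 × 10^-3 mol
n(Na2CO3) in the whole flask = 3.239 × 10^-3 × 200.0/10.00 = 0.06479 mol
mass of Na2CO3 = 0.06479 × 105.99 = 6.867 g
% Na2CO3 = 6.867 / 7.018 × 100 = 97.85 %

97.85 %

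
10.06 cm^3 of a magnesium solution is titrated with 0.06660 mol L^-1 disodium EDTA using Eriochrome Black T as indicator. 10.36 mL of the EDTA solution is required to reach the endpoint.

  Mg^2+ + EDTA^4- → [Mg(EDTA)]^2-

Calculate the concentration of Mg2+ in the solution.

0.06859 mol/L

n(EDTA) = 0.01036 L × 0.06660 mol/L = 6.900 × 10^-4 mol
n(Mg2+) = 6.900 × 10^-4 mol (1:1 mole ratio)
[Mg2+] = 6.900 × 10^-4 mol / 0.01006 L = 0.06859 mol/L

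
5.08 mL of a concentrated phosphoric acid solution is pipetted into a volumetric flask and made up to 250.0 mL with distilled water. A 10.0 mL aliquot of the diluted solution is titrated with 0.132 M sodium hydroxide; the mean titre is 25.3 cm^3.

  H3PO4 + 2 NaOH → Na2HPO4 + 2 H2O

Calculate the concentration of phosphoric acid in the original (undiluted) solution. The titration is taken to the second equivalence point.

8.22 M

n(NaOH) = 0.0253 × 0.132 = 3.34 × 10^-3 mol
From the 1:2 ratio, n(H3PO4) in the aliquot = 1/2 × 3.34 × 10^-3 = 1.67 × 10^-3 mol
[H3PO4]_dilute = 1.67 × 10^-3 / 0.0100 = 0.167 mol/L
Dilution factor = 250.0 / 5.08 = 49.21
[H3PO4]_stock = 0.167 × 49.21 = 8.22 mol/L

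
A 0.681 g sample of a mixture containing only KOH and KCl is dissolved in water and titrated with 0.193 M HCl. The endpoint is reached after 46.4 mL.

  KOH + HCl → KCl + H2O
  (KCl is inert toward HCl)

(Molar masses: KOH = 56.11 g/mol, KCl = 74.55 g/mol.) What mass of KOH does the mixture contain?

0.502 g

n(HCl) = 0.0464 × 0.193 = 8.96 × 10^-3 mol
Let x = n(KOH), y = n(KCl).
Titrant: 1x = 8.96 × 10^-3;  mass: 56.11x + 74.55y = 0.681
Solving, x = 8.96 × 10^-3 mol, y = 2.39 × 10^-3 mol
mass of KOH = 8.96 × 10^-3 × 56.11 = 0.502 g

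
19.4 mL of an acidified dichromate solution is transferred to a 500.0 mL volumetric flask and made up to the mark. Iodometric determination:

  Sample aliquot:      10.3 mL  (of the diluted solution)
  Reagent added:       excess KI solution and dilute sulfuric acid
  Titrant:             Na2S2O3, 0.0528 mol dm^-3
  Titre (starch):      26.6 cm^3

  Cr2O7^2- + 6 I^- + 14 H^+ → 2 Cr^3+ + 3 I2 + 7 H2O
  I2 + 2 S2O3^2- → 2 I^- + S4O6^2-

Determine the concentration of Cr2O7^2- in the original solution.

n(S2O3^2-) = 0.0266 × 0.0528 = 1.40 × 10^-3 mol
n(I2) = n(S2O3^2-)/2 = 7.02 × 10^-4 mol
From the 1:3 ratio, n(Cr2O7^2-) in the aliquot = 1/3 × 7.02 × 10^-4 = 2.34 × 10^-4 mol
[Cr2O7^2-]_dilute = 2.34 × 10^-4 / 0.0103 = 0.0227 mol/L
[Cr2O7^2-]_original = 0.0227 × 500.0/19.4 = 0.586 mol/L

0.586 mol/L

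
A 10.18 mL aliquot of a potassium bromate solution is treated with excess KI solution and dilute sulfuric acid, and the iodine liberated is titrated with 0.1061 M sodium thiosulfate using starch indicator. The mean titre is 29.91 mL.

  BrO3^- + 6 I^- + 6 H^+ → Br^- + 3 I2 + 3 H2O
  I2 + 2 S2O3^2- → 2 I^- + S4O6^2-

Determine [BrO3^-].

n(S2O3^2-) = 0.02991 × 0.1061 = 3.173 × 10^-3 mol
n(I2) = n(S2O3^2-)/2 = 1.587 × 10^-3 mol
From the 1:3 ratio, n(BrO3^-) in the aliquot = 1/3 × 1.587 × 10^-3 = 5.289 × 10^-4 mol
[BrO3^-] = 5.289 × 10^-4 / 0.01018 = 0.05196 mol/L

0.05196 M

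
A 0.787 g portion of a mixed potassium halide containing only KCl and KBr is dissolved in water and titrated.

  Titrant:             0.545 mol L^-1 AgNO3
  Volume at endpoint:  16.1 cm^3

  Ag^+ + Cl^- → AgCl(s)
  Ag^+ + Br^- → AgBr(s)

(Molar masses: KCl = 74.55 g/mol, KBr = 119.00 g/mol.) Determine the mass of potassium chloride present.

n(AgNO3) = 0.0161 × 0.545 = 8.77 × 10^-3 mol
Let x = n(KCl), y = n(KBr).
Titrant: 1x + 1y = 8.77 × 10^-3;  mass: 74.55x + 119.00y = 0.787
Solving, x = 5.79 × 10^-3 mol, y = 2.99 × 10^-3 mol
mass of KCl = 5.79 × 10^-3 × 74.55 = 0.431 g

0.431 g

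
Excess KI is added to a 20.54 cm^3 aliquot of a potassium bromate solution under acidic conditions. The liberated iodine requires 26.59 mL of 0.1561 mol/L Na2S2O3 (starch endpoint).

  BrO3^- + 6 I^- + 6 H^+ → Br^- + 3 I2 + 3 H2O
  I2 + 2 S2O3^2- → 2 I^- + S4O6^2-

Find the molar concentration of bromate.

0.03368 mol/L

n(S2O3^2-) = 0.02659 × 0.1561 = 4.151 × 10^-3 mol
n(I2) = n(S2O3^2-)/2 = 2.075 × 10^-3 mol
From the 1:3 ratio, n(BrO3^-) in the aliquot = 1/3 × 2.075 × 10^-3 = 6.918 × 10^-4 mol
[BrO3^-] = 6.918 × 10^-4 / 0.02054 = 0.03368 mol/L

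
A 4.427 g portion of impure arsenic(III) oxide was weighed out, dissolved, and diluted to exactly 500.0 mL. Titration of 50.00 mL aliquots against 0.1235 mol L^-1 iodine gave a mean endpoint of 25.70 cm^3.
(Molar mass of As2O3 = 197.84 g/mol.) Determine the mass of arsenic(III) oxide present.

As2O3 + 2 I2 + 2 H2O → As2O5 + 4 HI
n(I2) per titration = 0.02570 × 0.1235 = 3.174 × 10^-3 mol
From the 1:2 ratio, n(As2O3) in each aliquot = 1/2 × 3.174 × 10^-3 = 1.587 × 10^-3 mol
n(As2O3) in the whole flask = 1.587 × 10^-3 × 500.0/50.00 = 0.01587 mol
mass of As2O3 = 0.01587 × 197.84 = 3.140 g

3.140 g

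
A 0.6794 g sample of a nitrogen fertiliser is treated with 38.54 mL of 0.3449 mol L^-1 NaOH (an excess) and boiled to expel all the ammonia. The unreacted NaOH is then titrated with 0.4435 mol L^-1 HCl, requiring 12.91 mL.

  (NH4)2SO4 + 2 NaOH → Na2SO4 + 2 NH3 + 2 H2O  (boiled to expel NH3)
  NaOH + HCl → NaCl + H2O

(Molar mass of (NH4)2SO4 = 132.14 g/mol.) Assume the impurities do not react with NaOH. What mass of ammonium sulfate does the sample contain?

n(NaOH) added = 0.03854 × 0.3449 = 0.01329 mol
n(HCl) used in back-titration = 0.01291 × 0.4435 = 5.726 × 10^-3 mol
n(NaOH) left over = 5.726 × 10^-3 mol (1:1 ratio)
n(NaOH) consumed by analyte = 0.01329 − 5.726 × 10^-3 = 7.567 × 10^-3 mol
From the 1:2 ratio, n((NH4)2SO4) = 1/2 × 7.567 × 10^-3 = 3.783 × 10^-3 mol
mass of (NH4)2SO4 = 3.783 × 10^-3 × 132.14 = 0.4999 g

0.4999 g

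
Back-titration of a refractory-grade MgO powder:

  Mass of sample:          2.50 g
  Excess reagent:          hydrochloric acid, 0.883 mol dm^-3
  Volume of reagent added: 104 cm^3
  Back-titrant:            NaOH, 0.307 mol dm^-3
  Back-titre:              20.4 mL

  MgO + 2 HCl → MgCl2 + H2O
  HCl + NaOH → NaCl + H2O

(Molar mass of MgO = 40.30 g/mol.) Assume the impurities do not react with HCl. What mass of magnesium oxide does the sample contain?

n(HCl) added = 0.104 × 0.883 = 0.0918 mol
n(NaOH) used in back-titration = 0.0204 × 0.307 = 6.26 × 10^-3 mol
n(HCl) left over = 6.26 × 10^-3 mol (1:1 ratio)
n(HCl) consumed by analyte = 0.0918 − 6.26 × 10^-3 = 0.0856 mol
From the 1:2 ratio, n(MgO) = 1/2 × 0.0856 = 0.0428 mol
mass of MgO = 0.0428 × 40.30 = 1.72 g

1.72 g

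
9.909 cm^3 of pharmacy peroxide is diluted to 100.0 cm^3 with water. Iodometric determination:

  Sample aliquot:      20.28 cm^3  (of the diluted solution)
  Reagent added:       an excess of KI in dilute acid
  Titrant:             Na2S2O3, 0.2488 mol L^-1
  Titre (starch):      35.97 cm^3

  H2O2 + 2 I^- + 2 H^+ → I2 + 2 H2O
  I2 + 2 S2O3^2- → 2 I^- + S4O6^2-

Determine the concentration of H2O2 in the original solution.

2.227 mol/L

n(S2O3^2-) = 0.03597 × 0.2488 = 8.949 × 10^-3 mol
n(I2) = n(S2O3^2-)/2 = 4.475 × 10^-3 mol
n(H2O2) in the aliquot = 4.475 × 10^-3 mol (1:1 ratio)
[H2O2]_dilute = 4.475 × 10^-3 / 0.02028 = 0.2206 mol/L
[H2O2]_original = 0.2206 × 100.0/9.909 = 2.227 mol/L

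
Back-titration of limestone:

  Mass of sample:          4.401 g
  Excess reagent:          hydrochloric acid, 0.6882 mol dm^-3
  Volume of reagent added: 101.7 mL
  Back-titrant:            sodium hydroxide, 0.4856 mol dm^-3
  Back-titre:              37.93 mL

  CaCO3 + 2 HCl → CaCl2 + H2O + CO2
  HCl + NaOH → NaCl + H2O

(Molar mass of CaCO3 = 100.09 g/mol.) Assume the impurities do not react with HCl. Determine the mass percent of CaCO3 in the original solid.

n(HCl) added = 0.1017 × 0.6882 = 0.06999 mol
n(NaOH) used in back-titration = 0.03793 × 0.4856 = 0.01842 mol
n(HCl) left over = 0.01842 mol (1:1 ratio)
n(HCl) consumed by analyte = 0.06999 − 0.01842 = 0.05157 mol
From the 1:2 ratio, n(CaCO3) = 1/2 × 0.05157 = 0.02579 mol
mass of CaCO3 = 0.02579 × 100.09 = 2.581 g
% CaCO3 = 2.581 / 4.401 × 100 = 58.64 %

58.64 %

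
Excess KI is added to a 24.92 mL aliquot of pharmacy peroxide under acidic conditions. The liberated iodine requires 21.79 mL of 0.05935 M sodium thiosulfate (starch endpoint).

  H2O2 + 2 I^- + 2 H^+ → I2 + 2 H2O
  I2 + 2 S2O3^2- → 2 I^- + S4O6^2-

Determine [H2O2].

0.02595 M

n(S2O3^2-) = 0.02179 × 0.05935 = 1.293 × 10^-3 mol
n(I2) = n(S2O3^2-)/2 = 6.466 × 10^-4 mol
n(H2O2) in the aliquot = 6.466 × 10^-4 mol (1:1 ratio)
[H2O2] = 6.466 × 10^-4 / 0.02492 = 0.02595 mol/L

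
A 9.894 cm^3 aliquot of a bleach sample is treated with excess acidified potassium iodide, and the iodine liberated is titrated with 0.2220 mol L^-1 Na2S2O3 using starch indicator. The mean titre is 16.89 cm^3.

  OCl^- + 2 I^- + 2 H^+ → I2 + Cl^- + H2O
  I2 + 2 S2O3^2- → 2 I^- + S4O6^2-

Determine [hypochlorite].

n(S2O3^2-) = 0.01689 × 0.2220 = 3.750 × 10^-3 mol
n(I2) = n(S2O3^2-)/2 = 1.875 × 10^-3 mol
n(OCl^-) in the aliquot = 1.875 × 10^-3 mol (1:1 ratio)
[OCl^-] = 1.875 × 10^-3 / 0.009894 = 0.1895 mol/L

0.1895 mol/L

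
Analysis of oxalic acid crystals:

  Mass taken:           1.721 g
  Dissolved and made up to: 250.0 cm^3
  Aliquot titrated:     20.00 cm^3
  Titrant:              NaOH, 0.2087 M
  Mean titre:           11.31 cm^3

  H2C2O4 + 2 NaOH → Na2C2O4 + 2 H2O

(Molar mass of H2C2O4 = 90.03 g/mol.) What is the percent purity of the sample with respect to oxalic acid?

77.17 %

n(NaOH) per titration = 0.01131 × 0.2087 = 2.360 × 10^-3 mol
From the 1:2 ratio, n(H2C2O4) in each aliquot = 1/2 × 2.360 × 10^-3 = 1.180 × 10^-3 mol
n(H2C2O4) in the whole flask = 1.180 × 10^-3 × 250.0/20.00 = 0.01475 mol
mass of H2C2O4 = 0.01475 × 90.03 = 1.328 g
% H2C2O4 = 1.328 / 1.721 × 100 = 77.17 %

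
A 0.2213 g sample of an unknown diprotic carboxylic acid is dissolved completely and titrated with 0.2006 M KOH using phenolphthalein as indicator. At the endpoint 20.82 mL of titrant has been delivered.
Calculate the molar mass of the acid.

106.0 g/mol

n(KOH) = 0.02082 L × 0.2006 mol/L = 4.176 × 10^-3 mol
From the 1:2 ratio, n(H2A) = 1/2 × 4.176 × 10^-3 = 2.088 × 10^-3 mol
M = m / n = 0.2213 g / 2.088 × 10^-3 mol = 106.0 g/mol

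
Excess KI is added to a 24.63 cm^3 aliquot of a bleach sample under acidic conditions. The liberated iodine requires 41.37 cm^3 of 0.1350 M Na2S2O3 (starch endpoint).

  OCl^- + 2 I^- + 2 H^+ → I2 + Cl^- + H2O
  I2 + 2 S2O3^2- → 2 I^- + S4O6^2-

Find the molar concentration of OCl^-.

n(S2O3^2-) = 0.04137 × 0.1350 = 5.585 × 10^-3 mol
n(I2) = n(S2O3^2-)/2 = 2.792 × 10^-3 mol
n(OCl^-) in the aliquot = 2.792 × 10^-3 mol (1:1 ratio)
[OCl^-] = 2.792 × 10^-3 / 0.02463 = 0.1134 mol/L

0.1134 M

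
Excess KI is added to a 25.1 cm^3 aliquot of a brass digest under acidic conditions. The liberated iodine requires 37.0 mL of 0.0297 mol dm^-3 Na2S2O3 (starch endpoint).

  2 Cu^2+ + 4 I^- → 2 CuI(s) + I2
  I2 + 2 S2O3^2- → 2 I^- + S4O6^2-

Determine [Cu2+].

0.0438 mol/L

n(S2O3^2-) = 0.0370 × 0.0297 = 1.10 × 10^-3 mol
n(I2) = n(S2O3^2-)/2 = 5.49 × 10^-4 mol
From the 2:1 ratio, n(Cu2+) in the aliquot = 2/1 × 5.49 × 10^-4 = 1.10 × 10^-3 mol
[Cu2+] = 1.10 × 10^-3 / 0.0251 = 0.0438 mol/L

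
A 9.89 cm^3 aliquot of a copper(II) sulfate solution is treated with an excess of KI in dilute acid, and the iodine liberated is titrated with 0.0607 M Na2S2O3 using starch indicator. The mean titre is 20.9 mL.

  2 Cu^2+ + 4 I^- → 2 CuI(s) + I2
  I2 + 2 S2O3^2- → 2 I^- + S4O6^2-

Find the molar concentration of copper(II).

0.128 M

n(S2O3^2-) = 0.0209 × 0.0607 = 1.27 × 10^-3 mol
n(I2) = n(S2O3^2-)/2 = 6.34 × 10^-4 mol
From the 2:1 ratio, n(Cu2+) in the aliquot = 2/1 × 6.34 × 10^-4 = 1.27 × 10^-3 mol
[Cu2+] = 1.27 × 10^-3 / 0.00989 = 0.128 mol/L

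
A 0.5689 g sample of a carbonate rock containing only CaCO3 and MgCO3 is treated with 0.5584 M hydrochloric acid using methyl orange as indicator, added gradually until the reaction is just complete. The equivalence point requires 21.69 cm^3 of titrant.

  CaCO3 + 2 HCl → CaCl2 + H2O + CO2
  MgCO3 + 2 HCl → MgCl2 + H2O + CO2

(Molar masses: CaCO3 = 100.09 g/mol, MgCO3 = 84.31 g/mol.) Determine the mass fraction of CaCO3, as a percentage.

n(HCl) = 0.02169 × 0.5584 = 0.01211 mol
Let x = n(CaCO3), y = n(MgCO3).
Titrant: 2x + 2y = 0.01211;  mass: 100.09x + 84.31y = 0.5689
Solving, x = 3.697 × 10^-3 mol, y = 2.359 × 10^-3 mol
mass of CaCO3 = 3.697 × 10^-3 × 100.09 = 0.3700 g
% CaCO3 = 0.3700 / 0.5689 × 100 = 65.04 %

65.04 %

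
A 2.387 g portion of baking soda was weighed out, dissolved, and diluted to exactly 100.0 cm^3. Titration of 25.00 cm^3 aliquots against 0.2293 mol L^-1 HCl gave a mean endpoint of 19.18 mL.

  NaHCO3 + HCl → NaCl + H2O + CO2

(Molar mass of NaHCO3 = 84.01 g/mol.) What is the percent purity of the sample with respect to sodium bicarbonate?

n(HCl) per titration = 0.01918 × 0.2293 = 4.398 × 10^-3 mol
n(NaHCO3) in each aliquot = 4.398 × 10^-3 mol (1:1 ratio)
n(NaHCO3) in the whole flask = 4.398 × 10^-3 × 100.0/25.00 = 0.01759 mol
mass of NaHCO3 = 0.01759 × 84.01 = 1.478 g
% NaHCO3 = 1.478 / 2.387 × 100 = 61.91 %

61.91 %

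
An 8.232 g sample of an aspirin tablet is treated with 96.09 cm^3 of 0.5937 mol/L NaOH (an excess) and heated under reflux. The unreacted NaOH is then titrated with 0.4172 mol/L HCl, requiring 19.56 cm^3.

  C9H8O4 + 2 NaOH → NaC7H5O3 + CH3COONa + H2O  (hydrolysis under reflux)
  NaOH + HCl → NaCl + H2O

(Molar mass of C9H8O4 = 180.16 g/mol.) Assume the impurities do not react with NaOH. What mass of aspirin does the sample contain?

n(NaOH) added = 0.09609 × 0.5937 = 0.05705 mol
n(HCl) used in back-titration = 0.01956 × 0.4172 = 8.160 × 10^-3 mol
n(NaOH) left over = 8.160 × 10^-3 mol (1:1 ratio)
n(NaOH) consumed by analyte = 0.05705 − 8.160 × 10^-3 = 0.04889 mol
From the 1:2 ratio, n(C9H8O4) = 1/2 × 0.04889 = 0.02444 mol
mass of C9H8O4 = 0.02444 × 180.16 = 4.404 g

4.404 g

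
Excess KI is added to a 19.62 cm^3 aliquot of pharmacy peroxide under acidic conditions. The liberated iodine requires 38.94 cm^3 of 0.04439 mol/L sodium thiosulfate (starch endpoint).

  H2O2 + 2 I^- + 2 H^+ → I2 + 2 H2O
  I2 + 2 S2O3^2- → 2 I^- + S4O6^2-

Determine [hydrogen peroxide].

n(S2O3^2-) = 0.03894 × 0.04439 = 1.729 × 10^-3 mol
n(I2) = n(S2O3^2-)/2 = 8.643 × 10^-4 mol
n(H2O2) in the aliquot = 8.643 × 10^-4 mol (1:1 ratio)
[H2O2] = 8.643 × 10^-4 / 0.01962 = 0.04405 mol/L

0.04405 mol/L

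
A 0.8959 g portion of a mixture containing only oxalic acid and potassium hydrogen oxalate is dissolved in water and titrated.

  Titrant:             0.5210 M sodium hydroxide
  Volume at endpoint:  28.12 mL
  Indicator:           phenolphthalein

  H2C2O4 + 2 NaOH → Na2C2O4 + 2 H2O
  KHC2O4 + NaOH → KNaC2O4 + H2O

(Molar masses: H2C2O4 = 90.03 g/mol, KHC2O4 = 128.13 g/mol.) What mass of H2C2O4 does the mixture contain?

0.5315 g

n(NaOH) = 0.02812 × 0.5210 = 0.01465 mol
Let x = n(H2C2O4), y = n(KHC2O4).
Titrant: 2x + 1y = 0.01465;  mass: 90.03x + 128.13y = 0.8959
Solving, x = 5.903 × 10^-3 mol, y = 2.844 × 10^-3 mol
mass of H2C2O4 = 5.903 × 10^-3 × 90.03 = 0.5315 g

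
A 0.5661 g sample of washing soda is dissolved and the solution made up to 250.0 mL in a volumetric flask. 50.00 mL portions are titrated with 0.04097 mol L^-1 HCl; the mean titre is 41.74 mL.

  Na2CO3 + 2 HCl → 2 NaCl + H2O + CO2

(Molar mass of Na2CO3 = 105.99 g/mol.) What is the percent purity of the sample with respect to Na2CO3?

80.04 %

n(HCl) per titration = 0.04174 × 0.04097 = 1.710 × 10^-3 mol
From the 1:2 ratio, n(Na2CO3) in each aliquot = 1/2 × 1.710 × 10^-3 = 8.550 × 10^-4 mol
n(Na2CO3) in the whole flask = 8.550 × 10^-4 × 250.0/50.00 = 4.275 × 10^-3 mol
mass of Na2CO3 = 4.275 × 10^-3 × 105.99 = 0.4531 g
% Na2CO3 = 0.4531 / 0.5661 × 100 = 80.04 %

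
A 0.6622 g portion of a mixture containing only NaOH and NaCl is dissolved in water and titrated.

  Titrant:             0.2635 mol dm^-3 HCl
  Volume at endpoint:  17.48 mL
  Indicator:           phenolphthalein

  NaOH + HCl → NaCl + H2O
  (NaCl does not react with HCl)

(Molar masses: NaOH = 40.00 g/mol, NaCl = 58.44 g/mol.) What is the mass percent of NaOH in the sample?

27.82 %

n(HCl) = 0.01748 × 0.2635 = 4.606 × 10^-3 mol
Let x = n(NaOH), y = n(NaCl).
Titrant: 1x = 4.606 × 10^-3;  mass: 40.00x + 58.44y = 0.6622
Solving, x = 4.606 × 10^-3 mol, y = 8.179 × 10^-3 mol
mass of NaOH = 4.606 × 10^-3 × 40.00 = 0.1842 g
% NaOH = 0.1842 / 0.6622 × 100 = 27.82 %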